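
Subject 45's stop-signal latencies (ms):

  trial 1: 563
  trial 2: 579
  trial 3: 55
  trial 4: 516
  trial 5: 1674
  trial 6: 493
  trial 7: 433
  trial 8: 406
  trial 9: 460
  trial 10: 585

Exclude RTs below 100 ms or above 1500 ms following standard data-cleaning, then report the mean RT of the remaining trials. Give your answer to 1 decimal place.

Excluded: 55, 1674
Retained (n=8): Σ = 4035
Mean = 4035/8 = 504.3750

504.4 ms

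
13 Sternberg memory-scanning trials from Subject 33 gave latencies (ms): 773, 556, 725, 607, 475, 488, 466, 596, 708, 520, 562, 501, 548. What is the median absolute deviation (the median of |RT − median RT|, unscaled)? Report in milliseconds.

Sorted: 466, 475, 488, 501, 520, 548, 556, 562, 596, 607, 708, 725, 773 → median = 556
|x − 556|: 217, 0, 169, 51, 81, 68, 90, 40, 152, 36, 6, 55, 8
Sorted deviations: 0, 6, 8, 36, 40, 51, 55, 68, 81, 90, 152, 169, 217 → MAD = 55

55 ms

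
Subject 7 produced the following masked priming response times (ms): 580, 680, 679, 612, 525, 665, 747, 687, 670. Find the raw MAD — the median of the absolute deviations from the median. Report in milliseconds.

Sorted: 525, 580, 612, 665, 670, 679, 680, 687, 747 → median = 670
|x − 670|: 90, 10, 9, 58, 145, 5, 77, 17, 0
Sorted deviations: 0, 5, 9, 10, 17, 58, 77, 90, 145 → MAD = 17

17 ms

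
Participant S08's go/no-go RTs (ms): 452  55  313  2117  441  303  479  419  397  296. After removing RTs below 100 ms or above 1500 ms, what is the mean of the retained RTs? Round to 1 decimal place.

387.5 ms

Excluded: 55, 2117
Retained (n=8): Σ = 3100
Mean = 3100/8 = 387.5000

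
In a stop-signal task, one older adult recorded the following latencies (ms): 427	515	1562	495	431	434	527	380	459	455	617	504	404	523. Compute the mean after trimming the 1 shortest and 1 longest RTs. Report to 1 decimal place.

Sorted: 380, 404, 427, 431, 434, 455, 459, 495, 504, 515, 523, 527, 617, 1562
Drop lowest 1 (380) and highest 1 (1562)
Remaining (n=12): Σ = 5791, mean = 5791/12 = 482.583

482.6 ms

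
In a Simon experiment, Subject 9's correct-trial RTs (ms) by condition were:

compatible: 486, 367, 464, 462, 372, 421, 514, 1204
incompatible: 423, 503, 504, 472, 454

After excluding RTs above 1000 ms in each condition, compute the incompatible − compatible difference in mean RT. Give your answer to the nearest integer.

compatible: exclude 1204
M(compatible) = 3086/7 = 440.857
M(incompatible) = 2356/5 = 471.200
Difference = 471.200 − 440.857 = 30.343 ms

30 ms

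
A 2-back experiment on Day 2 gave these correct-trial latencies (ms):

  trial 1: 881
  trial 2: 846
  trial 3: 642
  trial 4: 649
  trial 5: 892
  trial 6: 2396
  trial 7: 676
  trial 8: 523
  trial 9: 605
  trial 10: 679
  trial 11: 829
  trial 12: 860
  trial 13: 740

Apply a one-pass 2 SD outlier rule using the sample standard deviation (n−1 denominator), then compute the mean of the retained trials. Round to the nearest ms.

n = 13, ΣRT = 11218, M = 862.923
Σ(x−M)² = 2713462.92; s = √(2713462.92/12) = 475.523
Cutoffs: 862.923 ± 2·475.523 → [-88.1, 1814.0]
Outside: 2396 → excluded.
Retained (n=12): Σ = 8822, mean = 8822/12 = 735.167

735 ms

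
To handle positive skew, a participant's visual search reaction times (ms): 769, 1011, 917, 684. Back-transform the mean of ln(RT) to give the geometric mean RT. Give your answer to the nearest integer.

ln(RT): 6.6451, 6.9187, 6.8211, 6.5280
Mean ln(RT) = 26.9129/4 = 6.72821
Geometric mean = exp(6.72821) = 835.65 ms

836 ms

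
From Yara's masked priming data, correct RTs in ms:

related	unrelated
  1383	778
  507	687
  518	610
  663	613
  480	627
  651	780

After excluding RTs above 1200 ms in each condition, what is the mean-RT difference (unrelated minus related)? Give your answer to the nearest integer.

related: exclude 1383
M(related) = 2819/5 = 563.800
M(unrelated) = 4095/6 = 682.500
Difference = 682.500 − 563.800 = 118.700 ms

119 ms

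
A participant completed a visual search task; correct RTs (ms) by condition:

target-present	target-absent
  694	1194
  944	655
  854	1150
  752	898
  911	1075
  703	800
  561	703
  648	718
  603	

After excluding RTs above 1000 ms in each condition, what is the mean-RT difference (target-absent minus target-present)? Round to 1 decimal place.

13.7 ms

target-absent: exclude 1194, 1150, 1075
M(target-present) = 6670/9 = 741.111
M(target-absent) = 3774/5 = 754.800
Difference = 754.800 − 741.111 = 13.689 ms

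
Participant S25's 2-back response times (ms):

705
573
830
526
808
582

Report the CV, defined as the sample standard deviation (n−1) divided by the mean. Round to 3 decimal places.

0.193

n = 6, Σ = 4024, M = 670.6667
Σ(x−M)² = 83755.333; s = √(83755.333/5) = 129.4259
CV = 129.4259 / 670.6667 = 0.19298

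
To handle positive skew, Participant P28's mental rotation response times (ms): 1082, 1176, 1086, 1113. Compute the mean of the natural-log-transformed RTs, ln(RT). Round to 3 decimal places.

7.015

ln(RT): 6.9866, 7.0699, 6.9903, 7.0148
Σ ln(RT) = 28.0615
Mean = 28.0615/4 = 7.01538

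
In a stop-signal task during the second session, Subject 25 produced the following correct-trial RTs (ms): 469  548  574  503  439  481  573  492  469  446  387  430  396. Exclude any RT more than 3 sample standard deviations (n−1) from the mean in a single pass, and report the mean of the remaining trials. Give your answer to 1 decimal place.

477.5 ms

n = 13, ΣRT = 6207, M = 477.462
Σ(x−M)² = 43983.23; s = √(43983.23/12) = 60.541
Cutoffs: 477.462 ± 3·60.541 → [295.8, 659.1]
No RTs fall outside the cutoffs; all 13 retained. Mean = 6207/13 = 477.462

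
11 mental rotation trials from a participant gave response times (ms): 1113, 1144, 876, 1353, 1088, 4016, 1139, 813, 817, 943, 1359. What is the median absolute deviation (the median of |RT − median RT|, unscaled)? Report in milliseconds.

Sorted: 813, 817, 876, 943, 1088, 1113, 1139, 1144, 1353, 1359, 4016 → median = 1113
|x − 1113|: 0, 31, 237, 240, 25, 2903, 26, 300, 296, 170, 246
Sorted deviations: 0, 25, 26, 31, 170, 237, 240, 246, 296, 300, 2903 → MAD = 237

237 ms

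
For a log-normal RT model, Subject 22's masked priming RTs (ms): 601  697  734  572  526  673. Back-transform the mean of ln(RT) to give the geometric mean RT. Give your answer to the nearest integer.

ln(RT): 6.3986, 6.5468, 6.5985, 6.3491, 6.2653, 6.5117
Mean ln(RT) = 38.6701/6 = 6.44501
Geometric mean = exp(6.44501) = 629.55 ms

630 ms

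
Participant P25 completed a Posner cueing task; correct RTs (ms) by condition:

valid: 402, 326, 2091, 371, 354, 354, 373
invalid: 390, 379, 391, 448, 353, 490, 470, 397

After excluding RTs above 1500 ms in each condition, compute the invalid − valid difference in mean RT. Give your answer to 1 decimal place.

51.4 ms

valid: exclude 2091
M(valid) = 2180/6 = 363.333
M(invalid) = 3318/8 = 414.750
Difference = 414.750 − 363.333 = 51.417 ms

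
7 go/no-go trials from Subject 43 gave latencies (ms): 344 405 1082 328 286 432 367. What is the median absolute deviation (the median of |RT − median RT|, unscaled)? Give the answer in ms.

39 ms

Sorted: 286, 328, 344, 367, 405, 432, 1082 → median = 367
|x − 367|: 23, 38, 715, 39, 81, 65, 0
Sorted deviations: 0, 23, 38, 39, 65, 81, 715 → MAD = 39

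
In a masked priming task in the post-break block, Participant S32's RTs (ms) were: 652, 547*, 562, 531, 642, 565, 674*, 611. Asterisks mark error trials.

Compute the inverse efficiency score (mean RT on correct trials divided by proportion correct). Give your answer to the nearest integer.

Correct trials (n=6): 652, 562, 531, 642, 565, 611
Mean correct RT = 3563/6 = 593.8333 ms
Proportion correct = 6/8
IES = 593.8333 / (6/8) = 791.778 ms

792 ms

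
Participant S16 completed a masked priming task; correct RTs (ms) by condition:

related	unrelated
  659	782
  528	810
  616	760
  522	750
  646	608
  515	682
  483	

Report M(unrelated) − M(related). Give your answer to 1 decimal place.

165.0 ms

M(related) = 3969/7 = 567.000
M(unrelated) = 4392/6 = 732.000
Difference = 732.000 − 567.000 = 165.000 ms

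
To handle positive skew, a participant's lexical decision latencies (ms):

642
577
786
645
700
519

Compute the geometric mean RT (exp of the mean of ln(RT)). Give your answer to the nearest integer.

639 ms

ln(RT): 6.4646, 6.3578, 6.6670, 6.4693, 6.5511, 6.2519
Mean ln(RT) = 38.7616/6 = 6.46027
Geometric mean = exp(6.46027) = 639.23 ms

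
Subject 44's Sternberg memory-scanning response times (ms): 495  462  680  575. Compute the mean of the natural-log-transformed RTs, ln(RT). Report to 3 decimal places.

ln(RT): 6.2046, 6.1356, 6.5221, 6.3544
Σ ln(RT) = 25.2166
Mean = 25.2166/4 = 6.30415

6.304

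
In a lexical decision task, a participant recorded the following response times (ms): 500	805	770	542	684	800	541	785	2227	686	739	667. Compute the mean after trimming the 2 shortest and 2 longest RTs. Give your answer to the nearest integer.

709 ms

Sorted: 500, 541, 542, 667, 684, 686, 739, 770, 785, 800, 805, 2227
Drop lowest 2 (500, 541) and highest 2 (805, 2227)
Remaining (n=8): Σ = 5673, mean = 5673/8 = 709.125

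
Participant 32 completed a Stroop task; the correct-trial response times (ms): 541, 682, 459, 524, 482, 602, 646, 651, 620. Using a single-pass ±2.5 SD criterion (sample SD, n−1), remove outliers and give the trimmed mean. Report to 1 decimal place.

n = 9, ΣRT = 5207, M = 578.556
Σ(x−M)² = 50768.22; s = √(50768.22/8) = 79.662
Cutoffs: 578.556 ± 2.5·79.662 → [379.4, 777.7]
No RTs fall outside the cutoffs; all 9 retained. Mean = 5207/9 = 578.556

578.6 ms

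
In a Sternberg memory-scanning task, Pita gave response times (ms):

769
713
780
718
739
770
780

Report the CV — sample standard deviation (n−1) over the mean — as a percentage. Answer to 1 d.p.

n = 7, Σ = 5269, M = 752.7143
Σ(x−M)² = 5023.429; s = √(5023.429/6) = 28.9351
CV = 28.9351 / 752.7143 = 0.03844 = 3.844%

3.8%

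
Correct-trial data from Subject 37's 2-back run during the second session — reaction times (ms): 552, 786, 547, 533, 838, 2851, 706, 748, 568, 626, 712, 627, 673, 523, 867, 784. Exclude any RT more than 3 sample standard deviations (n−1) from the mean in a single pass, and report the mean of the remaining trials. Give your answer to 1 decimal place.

672.7 ms

n = 16, ΣRT = 12941, M = 808.812
Σ(x−M)² = 4634716.44; s = √(4634716.44/15) = 555.861
Cutoffs: 808.812 ± 3·555.861 → [-858.8, 2476.4]
Outside: 2851 → excluded.
Retained (n=15): Σ = 10090, mean = 10090/15 = 672.667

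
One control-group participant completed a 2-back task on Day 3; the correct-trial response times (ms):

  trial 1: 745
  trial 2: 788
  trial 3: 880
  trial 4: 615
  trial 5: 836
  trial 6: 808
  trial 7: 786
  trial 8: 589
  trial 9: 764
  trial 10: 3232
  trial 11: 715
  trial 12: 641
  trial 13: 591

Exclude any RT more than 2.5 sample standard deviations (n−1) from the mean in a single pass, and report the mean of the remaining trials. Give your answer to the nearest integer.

n = 13, ΣRT = 11990, M = 922.308
Σ(x−M)² = 5887508.77; s = √(5887508.77/12) = 700.447
Cutoffs: 922.308 ± 2.5·700.447 → [-828.8, 2673.4]
Outside: 3232 → excluded.
Retained (n=12): Σ = 8758, mean = 8758/12 = 729.833

730 ms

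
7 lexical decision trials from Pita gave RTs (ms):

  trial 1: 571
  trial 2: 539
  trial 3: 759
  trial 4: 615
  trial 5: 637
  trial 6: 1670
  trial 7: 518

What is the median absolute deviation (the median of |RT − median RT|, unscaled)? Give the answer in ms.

76 ms

Sorted: 518, 539, 571, 615, 637, 759, 1670 → median = 615
|x − 615|: 44, 76, 144, 0, 22, 1055, 97
Sorted deviations: 0, 22, 44, 76, 97, 144, 1055 → MAD = 76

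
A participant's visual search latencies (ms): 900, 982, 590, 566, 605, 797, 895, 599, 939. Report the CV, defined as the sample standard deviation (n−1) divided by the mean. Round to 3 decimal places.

n = 9, Σ = 6873, M = 763.6667
Σ(x−M)² = 236880.000; s = √(236880.000/8) = 172.0756
CV = 172.0756 / 763.6667 = 0.22533

0.225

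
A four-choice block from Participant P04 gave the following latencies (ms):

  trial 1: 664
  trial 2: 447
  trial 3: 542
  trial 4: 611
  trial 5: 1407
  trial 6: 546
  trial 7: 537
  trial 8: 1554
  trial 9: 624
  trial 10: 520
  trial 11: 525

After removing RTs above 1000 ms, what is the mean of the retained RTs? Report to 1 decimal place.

557.3 ms

Excluded: 1407, 1554
Retained (n=9): Σ = 5016
Mean = 5016/9 = 557.3333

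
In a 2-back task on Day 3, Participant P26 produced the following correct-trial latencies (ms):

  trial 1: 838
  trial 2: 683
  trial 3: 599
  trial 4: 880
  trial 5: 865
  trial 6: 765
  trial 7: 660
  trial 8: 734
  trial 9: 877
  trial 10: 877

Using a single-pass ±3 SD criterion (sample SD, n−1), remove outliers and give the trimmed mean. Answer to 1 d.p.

n = 10, ΣRT = 7778, M = 777.800
Σ(x−M)² = 98269.60; s = √(98269.60/9) = 104.493
Cutoffs: 777.800 ± 3·104.493 → [464.3, 1091.3]
No RTs fall outside the cutoffs; all 10 retained. Mean = 7778/10 = 777.800

777.8 ms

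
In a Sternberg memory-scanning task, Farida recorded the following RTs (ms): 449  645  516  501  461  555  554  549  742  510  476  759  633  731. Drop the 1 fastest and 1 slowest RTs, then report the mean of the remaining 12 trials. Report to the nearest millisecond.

Sorted: 449, 461, 476, 501, 510, 516, 549, 554, 555, 633, 645, 731, 742, 759
Drop lowest 1 (449) and highest 1 (759)
Remaining (n=12): Σ = 6873, mean = 6873/12 = 572.750

573 ms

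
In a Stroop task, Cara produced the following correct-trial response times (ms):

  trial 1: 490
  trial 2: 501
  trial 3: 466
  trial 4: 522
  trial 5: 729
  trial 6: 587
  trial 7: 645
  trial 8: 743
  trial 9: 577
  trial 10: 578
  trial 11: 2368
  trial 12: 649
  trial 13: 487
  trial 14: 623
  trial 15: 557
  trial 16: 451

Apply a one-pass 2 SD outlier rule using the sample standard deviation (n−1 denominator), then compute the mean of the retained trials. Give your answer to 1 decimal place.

n = 16, ΣRT = 10973, M = 685.812
Σ(x−M)² = 3133990.44; s = √(3133990.44/15) = 457.092
Cutoffs: 685.812 ± 2·457.092 → [-228.4, 1600.0]
Outside: 2368 → excluded.
Retained (n=15): Σ = 8605, mean = 8605/15 = 573.667

573.7 ms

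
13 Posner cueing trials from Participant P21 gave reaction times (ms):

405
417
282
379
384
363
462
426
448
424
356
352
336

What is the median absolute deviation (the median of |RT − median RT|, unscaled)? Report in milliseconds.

Sorted: 282, 336, 352, 356, 363, 379, 384, 405, 417, 424, 426, 448, 462 → median = 384
|x − 384|: 21, 33, 102, 5, 0, 21, 78, 42, 64, 40, 28, 32, 48
Sorted deviations: 0, 5, 21, 21, 28, 32, 33, 40, 42, 48, 64, 78, 102 → MAD = 33

33 ms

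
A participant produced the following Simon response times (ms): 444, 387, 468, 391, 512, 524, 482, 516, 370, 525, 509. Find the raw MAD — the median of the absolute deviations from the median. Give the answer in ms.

Sorted: 370, 387, 391, 444, 468, 482, 509, 512, 516, 524, 525 → median = 482
|x − 482|: 38, 95, 14, 91, 30, 42, 0, 34, 112, 43, 27
Sorted deviations: 0, 14, 27, 30, 34, 38, 42, 43, 91, 95, 112 → MAD = 38

38 ms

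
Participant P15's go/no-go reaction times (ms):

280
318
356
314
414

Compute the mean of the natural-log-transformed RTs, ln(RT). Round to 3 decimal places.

ln(RT): 5.6348, 5.7621, 5.8749, 5.7494, 6.0259
Σ ln(RT) = 29.0470
Mean = 29.0470/5 = 5.80941

5.809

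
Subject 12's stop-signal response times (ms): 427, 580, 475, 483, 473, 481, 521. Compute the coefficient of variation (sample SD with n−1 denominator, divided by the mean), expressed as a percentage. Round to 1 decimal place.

n = 7, Σ = 3440, M = 491.4286
Σ(x−M)² = 13659.714; s = √(13659.714/6) = 47.7139
CV = 47.7139 / 491.4286 = 0.09709 = 9.709%

9.7%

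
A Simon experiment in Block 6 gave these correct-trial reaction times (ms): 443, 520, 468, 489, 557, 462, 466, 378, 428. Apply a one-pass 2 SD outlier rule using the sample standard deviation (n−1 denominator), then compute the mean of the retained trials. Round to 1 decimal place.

n = 9, ΣRT = 4211, M = 467.889
Σ(x−M)² = 21430.89; s = √(21430.89/8) = 51.758
Cutoffs: 467.889 ± 2·51.758 → [364.4, 571.4]
No RTs fall outside the cutoffs; all 9 retained. Mean = 4211/9 = 467.889

467.9 ms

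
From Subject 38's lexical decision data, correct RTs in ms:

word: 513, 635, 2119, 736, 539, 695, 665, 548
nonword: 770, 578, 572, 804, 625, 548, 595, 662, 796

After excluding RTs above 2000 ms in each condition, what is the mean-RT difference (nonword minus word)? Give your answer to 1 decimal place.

word: exclude 2119
M(word) = 4331/7 = 618.714
M(nonword) = 5950/9 = 661.111
Difference = 661.111 − 618.714 = 42.397 ms

42.4 ms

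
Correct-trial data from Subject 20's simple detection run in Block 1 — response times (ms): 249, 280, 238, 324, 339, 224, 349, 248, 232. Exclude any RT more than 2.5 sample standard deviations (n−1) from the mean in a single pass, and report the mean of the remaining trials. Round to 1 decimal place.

n = 9, ΣRT = 2483, M = 275.889
Σ(x−M)² = 19214.89; s = √(19214.89/8) = 49.009
Cutoffs: 275.889 ± 2.5·49.009 → [153.4, 398.4]
No RTs fall outside the cutoffs; all 9 retained. Mean = 2483/9 = 275.889

275.9 ms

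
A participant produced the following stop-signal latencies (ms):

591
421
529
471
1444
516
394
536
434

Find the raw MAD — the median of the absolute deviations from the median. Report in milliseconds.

Sorted: 394, 421, 434, 471, 516, 529, 536, 591, 1444 → median = 516
|x − 516|: 75, 95, 13, 45, 928, 0, 122, 20, 82
Sorted deviations: 0, 13, 20, 45, 75, 82, 95, 122, 928 → MAD = 75

75 ms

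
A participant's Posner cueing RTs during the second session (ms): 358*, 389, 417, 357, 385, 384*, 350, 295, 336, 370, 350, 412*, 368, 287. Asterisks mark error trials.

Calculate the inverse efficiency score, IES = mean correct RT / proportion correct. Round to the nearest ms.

Correct trials (n=11): 389, 417, 357, 385, 350, 295, 336, 370, 350, 368, 287
Mean correct RT = 3904/11 = 354.9091 ms
Proportion correct = 11/14
IES = 354.9091 / (11/14) = 451.702 ms

452 ms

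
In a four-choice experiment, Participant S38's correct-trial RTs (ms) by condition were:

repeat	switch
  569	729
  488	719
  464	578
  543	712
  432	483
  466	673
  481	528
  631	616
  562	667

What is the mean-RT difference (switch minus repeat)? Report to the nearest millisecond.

M(repeat) = 4636/9 = 515.111
M(switch) = 5705/9 = 633.889
Difference = 633.889 − 515.111 = 118.778 ms

119 ms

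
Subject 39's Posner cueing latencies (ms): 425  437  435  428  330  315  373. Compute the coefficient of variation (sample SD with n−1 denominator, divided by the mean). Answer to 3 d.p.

0.133

n = 7, Σ = 2743, M = 391.8571
Σ(x−M)² = 16392.857; s = √(16392.857/6) = 52.2699
CV = 52.2699 / 391.8571 = 0.13339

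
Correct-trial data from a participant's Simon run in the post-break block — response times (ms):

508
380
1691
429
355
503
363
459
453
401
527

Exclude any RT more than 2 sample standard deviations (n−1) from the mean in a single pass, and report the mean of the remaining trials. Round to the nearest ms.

n = 11, ΣRT = 6069, M = 551.727
Σ(x−M)² = 1462776.18; s = √(1462776.18/10) = 382.463
Cutoffs: 551.727 ± 2·382.463 → [-213.2, 1316.7]
Outside: 1691 → excluded.
Retained (n=10): Σ = 4378, mean = 4378/10 = 437.800

438 ms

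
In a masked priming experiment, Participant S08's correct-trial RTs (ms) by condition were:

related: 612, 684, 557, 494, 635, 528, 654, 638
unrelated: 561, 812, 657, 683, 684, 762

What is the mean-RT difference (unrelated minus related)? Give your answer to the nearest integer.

M(related) = 4802/8 = 600.250
M(unrelated) = 4159/6 = 693.167
Difference = 693.167 − 600.250 = 92.917 ms

93 ms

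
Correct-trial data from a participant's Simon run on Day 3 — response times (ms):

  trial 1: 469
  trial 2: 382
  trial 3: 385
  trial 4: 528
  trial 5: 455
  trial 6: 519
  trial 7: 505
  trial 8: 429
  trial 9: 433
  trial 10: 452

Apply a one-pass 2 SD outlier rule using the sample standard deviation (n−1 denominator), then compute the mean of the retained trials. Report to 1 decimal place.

n = 10, ΣRT = 4557, M = 455.700
Σ(x−M)² = 23514.10; s = √(23514.10/9) = 51.114
Cutoffs: 455.700 ± 2·51.114 → [353.5, 557.9]
No RTs fall outside the cutoffs; all 10 retained. Mean = 4557/10 = 455.700

455.7 ms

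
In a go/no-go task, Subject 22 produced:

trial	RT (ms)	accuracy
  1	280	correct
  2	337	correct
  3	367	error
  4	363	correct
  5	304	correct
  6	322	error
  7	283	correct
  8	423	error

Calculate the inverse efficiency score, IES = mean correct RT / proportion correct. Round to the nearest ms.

Correct trials (n=5): 280, 337, 363, 304, 283
Mean correct RT = 1567/5 = 313.4000 ms
Proportion correct = 5/8
IES = 313.4000 / (5/8) = 501.440 ms

501 ms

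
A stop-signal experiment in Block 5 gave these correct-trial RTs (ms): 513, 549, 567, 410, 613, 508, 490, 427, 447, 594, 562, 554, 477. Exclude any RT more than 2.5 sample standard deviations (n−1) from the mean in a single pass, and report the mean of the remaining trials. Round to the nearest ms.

516 ms

n = 13, ΣRT = 6711, M = 516.231
Σ(x−M)² = 48930.31; s = √(48930.31/12) = 63.856
Cutoffs: 516.231 ± 2.5·63.856 → [356.6, 675.9]
No RTs fall outside the cutoffs; all 13 retained. Mean = 6711/13 = 516.231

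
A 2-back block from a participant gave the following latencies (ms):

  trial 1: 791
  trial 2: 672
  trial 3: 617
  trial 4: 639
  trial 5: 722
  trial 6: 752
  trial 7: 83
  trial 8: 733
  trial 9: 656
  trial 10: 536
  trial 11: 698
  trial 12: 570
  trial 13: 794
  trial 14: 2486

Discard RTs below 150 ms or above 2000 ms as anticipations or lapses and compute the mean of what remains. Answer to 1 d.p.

681.7 ms

Excluded: 83, 2486
Retained (n=12): Σ = 8180
Mean = 8180/12 = 681.6667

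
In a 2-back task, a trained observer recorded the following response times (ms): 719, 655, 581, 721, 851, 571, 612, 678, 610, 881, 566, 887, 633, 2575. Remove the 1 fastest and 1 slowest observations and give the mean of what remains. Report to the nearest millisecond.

Sorted: 566, 571, 581, 610, 612, 633, 655, 678, 719, 721, 851, 881, 887, 2575
Drop lowest 1 (566) and highest 1 (2575)
Remaining (n=12): Σ = 8399, mean = 8399/12 = 699.917

700 ms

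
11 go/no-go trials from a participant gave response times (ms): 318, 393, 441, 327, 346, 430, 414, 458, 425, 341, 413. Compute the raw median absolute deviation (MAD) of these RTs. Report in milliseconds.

28 ms

Sorted: 318, 327, 341, 346, 393, 413, 414, 425, 430, 441, 458 → median = 413
|x − 413|: 95, 20, 28, 86, 67, 17, 1, 45, 12, 72, 0
Sorted deviations: 0, 1, 12, 17, 20, 28, 45, 67, 72, 86, 95 → MAD = 28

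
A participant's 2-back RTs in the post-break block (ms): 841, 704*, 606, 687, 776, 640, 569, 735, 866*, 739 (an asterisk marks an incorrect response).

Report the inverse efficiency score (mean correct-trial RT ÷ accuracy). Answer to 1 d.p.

Correct trials (n=8): 841, 606, 687, 776, 640, 569, 735, 739
Mean correct RT = 5593/8 = 699.1250 ms
Proportion correct = 8/10
IES = 699.1250 / (8/10) = 873.906 ms

873.9 ms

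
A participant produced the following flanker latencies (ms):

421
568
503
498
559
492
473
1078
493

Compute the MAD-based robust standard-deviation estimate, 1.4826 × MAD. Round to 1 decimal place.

Sorted: 421, 473, 492, 493, 498, 503, 559, 568, 1078 → median = 498
|x − 498| sorted: 0, 5, 5, 6, 25, 61, 70, 77, 580 → MAD = 25
Robust SD ≈ 1.4826 × 25 = 37.065

37.1 ms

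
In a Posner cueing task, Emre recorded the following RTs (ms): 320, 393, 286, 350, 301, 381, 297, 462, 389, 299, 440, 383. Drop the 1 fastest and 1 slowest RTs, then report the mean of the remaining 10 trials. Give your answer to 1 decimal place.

Sorted: 286, 297, 299, 301, 320, 350, 381, 383, 389, 393, 440, 462
Drop lowest 1 (286) and highest 1 (462)
Remaining (n=10): Σ = 3553, mean = 3553/10 = 355.300

355.3 ms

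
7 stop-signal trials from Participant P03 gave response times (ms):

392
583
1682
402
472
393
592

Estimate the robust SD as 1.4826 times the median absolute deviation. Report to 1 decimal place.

Sorted: 392, 393, 402, 472, 583, 592, 1682 → median = 472
|x − 472| sorted: 0, 70, 79, 80, 111, 120, 1210 → MAD = 80
Robust SD ≈ 1.4826 × 80 = 118.608

118.6 ms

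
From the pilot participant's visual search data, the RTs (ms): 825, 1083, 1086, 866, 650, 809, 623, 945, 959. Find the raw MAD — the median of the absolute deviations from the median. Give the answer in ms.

Sorted: 623, 650, 809, 825, 866, 945, 959, 1083, 1086 → median = 866
|x − 866|: 41, 217, 220, 0, 216, 57, 243, 79, 93
Sorted deviations: 0, 41, 57, 79, 93, 216, 217, 220, 243 → MAD = 93

93 ms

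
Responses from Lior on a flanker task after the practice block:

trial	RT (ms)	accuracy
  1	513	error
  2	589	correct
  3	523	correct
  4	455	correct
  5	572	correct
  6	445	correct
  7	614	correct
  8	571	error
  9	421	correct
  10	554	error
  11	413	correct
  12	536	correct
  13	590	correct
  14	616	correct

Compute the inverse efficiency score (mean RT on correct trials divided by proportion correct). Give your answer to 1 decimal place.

668.1 ms

Correct trials (n=11): 589, 523, 455, 572, 445, 614, 421, 413, 536, 590, 616
Mean correct RT = 5774/11 = 524.9091 ms
Proportion correct = 11/14
IES = 524.9091 / (11/14) = 668.066 ms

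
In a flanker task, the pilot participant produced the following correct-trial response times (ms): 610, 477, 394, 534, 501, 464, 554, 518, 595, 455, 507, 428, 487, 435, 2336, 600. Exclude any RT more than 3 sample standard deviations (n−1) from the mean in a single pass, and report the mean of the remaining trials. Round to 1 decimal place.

n = 16, ΣRT = 9895, M = 618.438
Σ(x−M)² = 3206691.94; s = √(3206691.94/15) = 462.363
Cutoffs: 618.438 ± 3·462.363 → [-768.7, 2005.5]
Outside: 2336 → excluded.
Retained (n=15): Σ = 7559, mean = 7559/15 = 503.933

503.9 ms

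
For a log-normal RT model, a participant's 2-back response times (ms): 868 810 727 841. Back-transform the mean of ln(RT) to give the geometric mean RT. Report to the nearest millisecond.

ln(RT): 6.7662, 6.6970, 6.5889, 6.7346
Mean ln(RT) = 26.7867/4 = 6.69669
Geometric mean = exp(6.69669) = 809.72 ms

810 ms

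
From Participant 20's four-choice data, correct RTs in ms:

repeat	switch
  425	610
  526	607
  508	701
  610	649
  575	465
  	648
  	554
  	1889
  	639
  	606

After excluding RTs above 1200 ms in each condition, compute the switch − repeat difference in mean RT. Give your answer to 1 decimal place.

switch: exclude 1889
M(repeat) = 2644/5 = 528.800
M(switch) = 5479/9 = 608.778
Difference = 608.778 − 528.800 = 79.978 ms

80.0 ms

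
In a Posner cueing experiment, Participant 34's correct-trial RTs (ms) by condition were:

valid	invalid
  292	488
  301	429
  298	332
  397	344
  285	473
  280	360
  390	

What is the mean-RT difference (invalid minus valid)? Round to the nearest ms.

M(valid) = 2243/7 = 320.429
M(invalid) = 2426/6 = 404.333
Difference = 404.333 − 320.429 = 83.905 ms

84 ms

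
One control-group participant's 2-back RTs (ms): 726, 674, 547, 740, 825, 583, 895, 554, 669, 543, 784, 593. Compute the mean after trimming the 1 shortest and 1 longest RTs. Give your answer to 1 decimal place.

Sorted: 543, 547, 554, 583, 593, 669, 674, 726, 740, 784, 825, 895
Drop lowest 1 (543) and highest 1 (895)
Remaining (n=10): Σ = 6695, mean = 6695/10 = 669.500

669.5 ms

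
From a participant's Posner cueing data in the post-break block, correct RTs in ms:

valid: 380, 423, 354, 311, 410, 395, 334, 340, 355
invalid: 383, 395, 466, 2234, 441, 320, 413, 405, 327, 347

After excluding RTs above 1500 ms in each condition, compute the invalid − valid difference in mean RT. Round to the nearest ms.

22 ms

invalid: exclude 2234
M(valid) = 3302/9 = 366.889
M(invalid) = 3497/9 = 388.556
Difference = 388.556 − 366.889 = 21.667 ms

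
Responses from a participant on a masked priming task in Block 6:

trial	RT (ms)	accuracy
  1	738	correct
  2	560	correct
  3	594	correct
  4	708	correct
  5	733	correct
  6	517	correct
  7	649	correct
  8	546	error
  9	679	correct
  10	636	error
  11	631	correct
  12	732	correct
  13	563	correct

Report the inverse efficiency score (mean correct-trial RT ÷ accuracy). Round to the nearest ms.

Correct trials (n=11): 738, 560, 594, 708, 733, 517, 649, 679, 631, 732, 563
Mean correct RT = 7104/11 = 645.8182 ms
Proportion correct = 11/13
IES = 645.8182 / (11/13) = 763.240 ms

763 ms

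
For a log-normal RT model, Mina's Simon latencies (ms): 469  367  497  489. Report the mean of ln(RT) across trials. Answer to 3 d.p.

6.114

ln(RT): 6.1506, 5.9054, 6.2086, 6.1924
Σ ln(RT) = 24.4569
Mean = 24.4569/4 = 6.11423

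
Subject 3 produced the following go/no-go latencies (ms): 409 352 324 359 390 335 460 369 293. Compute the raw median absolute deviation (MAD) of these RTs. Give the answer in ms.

Sorted: 293, 324, 335, 352, 359, 369, 390, 409, 460 → median = 359
|x − 359|: 50, 7, 35, 0, 31, 24, 101, 10, 66
Sorted deviations: 0, 7, 10, 24, 31, 35, 50, 66, 101 → MAD = 31

31 ms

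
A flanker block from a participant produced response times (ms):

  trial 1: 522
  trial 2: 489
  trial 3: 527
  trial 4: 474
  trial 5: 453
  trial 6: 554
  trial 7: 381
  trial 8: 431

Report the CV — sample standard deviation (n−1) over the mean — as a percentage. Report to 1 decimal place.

11.8%

n = 8, Σ = 3831, M = 478.8750
Σ(x−M)² = 22486.875; s = √(22486.875/7) = 56.6781
CV = 56.6781 / 478.8750 = 0.11836 = 11.836%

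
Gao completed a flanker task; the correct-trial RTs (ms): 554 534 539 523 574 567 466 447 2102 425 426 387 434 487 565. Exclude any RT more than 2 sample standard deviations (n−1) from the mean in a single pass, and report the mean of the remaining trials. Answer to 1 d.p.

494.9 ms

n = 15, ΣRT = 9030, M = 602.000
Σ(x−M)² = 2463016.00; s = √(2463016.00/14) = 419.440
Cutoffs: 602.000 ± 2·419.440 → [-236.9, 1440.9]
Outside: 2102 → excluded.
Retained (n=14): Σ = 6928, mean = 6928/14 = 494.857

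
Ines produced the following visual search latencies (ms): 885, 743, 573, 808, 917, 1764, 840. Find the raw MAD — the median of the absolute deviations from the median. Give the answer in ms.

Sorted: 573, 743, 808, 840, 885, 917, 1764 → median = 840
|x − 840|: 45, 97, 267, 32, 77, 924, 0
Sorted deviations: 0, 32, 45, 77, 97, 267, 924 → MAD = 77

77 ms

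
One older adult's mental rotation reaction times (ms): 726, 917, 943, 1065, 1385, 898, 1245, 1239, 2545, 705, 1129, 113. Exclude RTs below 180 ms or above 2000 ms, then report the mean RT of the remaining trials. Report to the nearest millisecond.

Excluded: 113, 2545
Retained (n=10): Σ = 10252
Mean = 10252/10 = 1025.2000

1025 ms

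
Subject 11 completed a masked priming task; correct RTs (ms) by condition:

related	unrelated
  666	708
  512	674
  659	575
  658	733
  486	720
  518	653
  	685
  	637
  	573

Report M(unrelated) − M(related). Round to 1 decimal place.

78.8 ms

M(related) = 3499/6 = 583.167
M(unrelated) = 5958/9 = 662.000
Difference = 662.000 − 583.167 = 78.833 ms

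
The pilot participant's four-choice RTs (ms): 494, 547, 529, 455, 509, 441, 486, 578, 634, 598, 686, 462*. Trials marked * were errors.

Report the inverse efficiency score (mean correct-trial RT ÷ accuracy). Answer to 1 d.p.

590.8 ms

Correct trials (n=11): 494, 547, 529, 455, 509, 441, 486, 578, 634, 598, 686
Mean correct RT = 5957/11 = 541.5455 ms
Proportion correct = 11/12
IES = 541.5455 / (11/12) = 590.777 ms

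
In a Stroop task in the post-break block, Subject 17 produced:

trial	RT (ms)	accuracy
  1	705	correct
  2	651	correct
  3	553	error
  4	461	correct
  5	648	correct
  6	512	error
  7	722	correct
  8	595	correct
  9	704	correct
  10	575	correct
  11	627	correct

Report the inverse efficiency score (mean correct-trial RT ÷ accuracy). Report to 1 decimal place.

772.4 ms

Correct trials (n=9): 705, 651, 461, 648, 722, 595, 704, 575, 627
Mean correct RT = 5688/9 = 632.0000 ms
Proportion correct = 9/11
IES = 632.0000 / (9/11) = 772.444 ms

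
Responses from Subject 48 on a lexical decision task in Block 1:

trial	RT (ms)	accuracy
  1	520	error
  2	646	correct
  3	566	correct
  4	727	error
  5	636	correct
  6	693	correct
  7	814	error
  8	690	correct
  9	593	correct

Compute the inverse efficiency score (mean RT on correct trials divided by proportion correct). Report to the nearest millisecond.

Correct trials (n=6): 646, 566, 636, 693, 690, 593
Mean correct RT = 3824/6 = 637.3333 ms
Proportion correct = 6/9
IES = 637.3333 / (6/9) = 956.000 ms

956 ms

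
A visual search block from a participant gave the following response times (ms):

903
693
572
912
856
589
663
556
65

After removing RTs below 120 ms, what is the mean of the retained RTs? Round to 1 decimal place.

718.0 ms

Excluded: 65
Retained (n=8): Σ = 5744
Mean = 5744/8 = 718.0000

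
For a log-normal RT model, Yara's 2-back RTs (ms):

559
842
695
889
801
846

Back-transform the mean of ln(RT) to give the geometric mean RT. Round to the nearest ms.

ln(RT): 6.3261, 6.7358, 6.5439, 6.7901, 6.6859, 6.7405
Mean ln(RT) = 39.8223/6 = 6.63705
Geometric mean = exp(6.63705) = 762.84 ms

763 ms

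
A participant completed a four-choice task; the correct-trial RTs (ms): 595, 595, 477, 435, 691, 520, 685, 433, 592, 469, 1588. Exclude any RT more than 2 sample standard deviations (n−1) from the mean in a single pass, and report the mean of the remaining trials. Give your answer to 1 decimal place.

549.2 ms

n = 11, ΣRT = 7080, M = 643.636
Σ(x−M)² = 1064622.55; s = √(1064622.55/10) = 326.286
Cutoffs: 643.636 ± 2·326.286 → [-8.9, 1296.2]
Outside: 1588 → excluded.
Retained (n=10): Σ = 5492, mean = 5492/10 = 549.200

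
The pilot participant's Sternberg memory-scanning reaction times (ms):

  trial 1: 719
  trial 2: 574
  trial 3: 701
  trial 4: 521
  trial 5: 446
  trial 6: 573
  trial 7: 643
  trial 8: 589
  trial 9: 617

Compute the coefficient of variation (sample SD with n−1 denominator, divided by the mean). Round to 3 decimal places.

0.142

n = 9, Σ = 5383, M = 598.1111
Σ(x−M)² = 57950.889; s = √(57950.889/8) = 85.1109
CV = 85.1109 / 598.1111 = 0.14230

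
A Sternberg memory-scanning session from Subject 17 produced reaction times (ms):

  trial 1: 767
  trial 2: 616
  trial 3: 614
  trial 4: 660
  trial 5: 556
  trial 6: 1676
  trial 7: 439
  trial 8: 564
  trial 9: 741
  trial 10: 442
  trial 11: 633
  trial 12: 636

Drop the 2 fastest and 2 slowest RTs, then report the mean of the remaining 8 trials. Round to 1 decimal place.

627.5 ms

Sorted: 439, 442, 556, 564, 614, 616, 633, 636, 660, 741, 767, 1676
Drop lowest 2 (439, 442) and highest 2 (767, 1676)
Remaining (n=8): Σ = 5020, mean = 5020/8 = 627.500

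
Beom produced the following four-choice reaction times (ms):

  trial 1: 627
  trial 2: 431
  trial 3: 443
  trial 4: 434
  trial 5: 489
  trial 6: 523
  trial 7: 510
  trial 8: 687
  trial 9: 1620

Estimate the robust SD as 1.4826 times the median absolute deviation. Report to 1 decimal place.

112.7 ms

Sorted: 431, 434, 443, 489, 510, 523, 627, 687, 1620 → median = 510
|x − 510| sorted: 0, 13, 21, 67, 76, 79, 117, 177, 1110 → MAD = 76
Robust SD ≈ 1.4826 × 76 = 112.678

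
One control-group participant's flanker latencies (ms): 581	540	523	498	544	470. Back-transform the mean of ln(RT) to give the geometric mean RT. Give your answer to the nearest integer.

ln(RT): 6.3648, 6.2916, 6.2596, 6.2106, 6.2989, 6.1527
Mean ln(RT) = 37.5782/6 = 6.26303
Geometric mean = exp(6.26303) = 524.81 ms

525 ms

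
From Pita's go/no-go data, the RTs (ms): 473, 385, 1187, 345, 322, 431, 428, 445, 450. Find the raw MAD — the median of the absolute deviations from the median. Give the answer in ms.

42 ms

Sorted: 322, 345, 385, 428, 431, 445, 450, 473, 1187 → median = 431
|x − 431|: 42, 46, 756, 86, 109, 0, 3, 14, 19
Sorted deviations: 0, 3, 14, 19, 42, 46, 86, 109, 756 → MAD = 42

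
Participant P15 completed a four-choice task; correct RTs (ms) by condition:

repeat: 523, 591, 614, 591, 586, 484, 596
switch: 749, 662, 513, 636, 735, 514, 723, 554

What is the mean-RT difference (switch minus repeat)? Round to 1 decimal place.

M(repeat) = 3985/7 = 569.286
M(switch) = 5086/8 = 635.750
Difference = 635.750 − 569.286 = 66.464 ms

66.5 ms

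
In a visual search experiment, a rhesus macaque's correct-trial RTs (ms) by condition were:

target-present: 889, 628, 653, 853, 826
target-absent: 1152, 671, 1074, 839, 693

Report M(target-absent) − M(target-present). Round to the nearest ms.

116 ms

M(target-present) = 3849/5 = 769.800
M(target-absent) = 4429/5 = 885.800
Difference = 885.800 − 769.800 = 116.000 ms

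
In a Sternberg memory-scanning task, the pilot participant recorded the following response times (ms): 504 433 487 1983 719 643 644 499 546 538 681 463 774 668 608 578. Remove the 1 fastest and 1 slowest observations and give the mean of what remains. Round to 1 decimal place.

596.6 ms

Sorted: 433, 463, 487, 499, 504, 538, 546, 578, 608, 643, 644, 668, 681, 719, 774, 1983
Drop lowest 1 (433) and highest 1 (1983)
Remaining (n=14): Σ = 8352, mean = 8352/14 = 596.571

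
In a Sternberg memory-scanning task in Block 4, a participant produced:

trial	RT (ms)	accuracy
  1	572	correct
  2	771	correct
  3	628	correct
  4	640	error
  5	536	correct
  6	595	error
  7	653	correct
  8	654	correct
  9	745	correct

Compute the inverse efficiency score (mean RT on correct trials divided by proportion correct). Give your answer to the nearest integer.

837 ms

Correct trials (n=7): 572, 771, 628, 536, 653, 654, 745
Mean correct RT = 4559/7 = 651.2857 ms
Proportion correct = 7/9
IES = 651.2857 / (7/9) = 837.367 ms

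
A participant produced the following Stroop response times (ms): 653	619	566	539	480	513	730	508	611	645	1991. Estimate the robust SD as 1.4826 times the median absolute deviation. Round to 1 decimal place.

106.7 ms

Sorted: 480, 508, 513, 539, 566, 611, 619, 645, 653, 730, 1991 → median = 611
|x − 611| sorted: 0, 8, 34, 42, 45, 72, 98, 103, 119, 131, 1380 → MAD = 72
Robust SD ≈ 1.4826 × 72 = 106.747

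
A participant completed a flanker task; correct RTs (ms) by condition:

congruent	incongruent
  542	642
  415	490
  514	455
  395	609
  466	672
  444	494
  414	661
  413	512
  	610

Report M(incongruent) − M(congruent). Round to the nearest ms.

121 ms

M(congruent) = 3603/8 = 450.375
M(incongruent) = 5145/9 = 571.667
Difference = 571.667 − 450.375 = 121.292 ms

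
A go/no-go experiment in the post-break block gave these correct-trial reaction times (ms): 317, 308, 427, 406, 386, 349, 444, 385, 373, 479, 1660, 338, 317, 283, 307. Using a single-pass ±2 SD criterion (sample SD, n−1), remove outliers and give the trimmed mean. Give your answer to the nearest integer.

n = 15, ΣRT = 6779, M = 451.933
Σ(x−M)² = 1608260.93; s = √(1608260.93/14) = 338.933
Cutoffs: 451.933 ± 2·338.933 → [-225.9, 1129.8]
Outside: 1660 → excluded.
Retained (n=14): Σ = 5119, mean = 5119/14 = 365.643

366 ms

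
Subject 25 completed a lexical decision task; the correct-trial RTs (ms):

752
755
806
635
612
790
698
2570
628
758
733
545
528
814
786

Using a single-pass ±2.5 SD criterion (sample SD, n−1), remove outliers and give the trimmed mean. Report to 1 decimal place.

n = 15, ΣRT = 12410, M = 827.333
Σ(x−M)² = 3374369.33; s = √(3374369.33/14) = 490.944
Cutoffs: 827.333 ± 2.5·490.944 → [-400.0, 2054.7]
Outside: 2570 → excluded.
Retained (n=14): Σ = 9840, mean = 9840/14 = 702.857

702.9 ms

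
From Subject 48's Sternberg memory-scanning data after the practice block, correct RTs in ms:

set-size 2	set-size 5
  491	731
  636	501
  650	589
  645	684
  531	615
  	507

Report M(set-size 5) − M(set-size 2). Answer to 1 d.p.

M(set-size 2) = 2953/5 = 590.600
M(set-size 5) = 3627/6 = 604.500
Difference = 604.500 − 590.600 = 13.900 ms

13.9 ms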